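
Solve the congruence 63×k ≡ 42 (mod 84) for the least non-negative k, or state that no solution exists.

gcd(63, 84) = 21, and 21 | 42, so solutions exist.
Divide through by 21: 3×k mod 4 = 2.
3⁻¹ ≡ 3 (mod 4).
k ≡ 3×2 ≡ 2 (mod 4).
The smallest non-negative solution is k = 2.

2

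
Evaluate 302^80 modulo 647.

By square-and-multiply:
302^1 ≡ 302 (mod 647)
302^2 ≡ 302^2 = 91204 ≡ 624 (mod 647)
302^4 ≡ 624^2 = 389376 ≡ 529 (mod 647)
302^8 ≡ 529^2 = 279841 ≡ 337 (mod 647)
302^16 ≡ 337^2 = 113569 ≡ 344 (mod 647)
302^32 ≡ 344^2 = 118336 ≡ 582 (mod 647)
302^64 ≡ 582^2 = 338724 ≡ 343 (mod 647)
302^80 = 302^64 * 302^16 ≡ 343 * 344 (mod 647).
343 * 344 = 117992 ≡ 238 (mod 647).

238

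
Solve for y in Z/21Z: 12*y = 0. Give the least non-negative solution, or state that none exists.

0

gcd(12, 21) = 3, and 3 | 0, so solutions exist.
Divide through by 3: 4*y mod 7 = 0.
4⁻¹ ≡ 2 (mod 7).
y ≡ 2*0 ≡ 0 (mod 7).
The smallest non-negative solution is y = 0.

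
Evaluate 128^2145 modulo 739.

512

Using repeated squaring:
2145 in binary is 100001100001, i.e. 2145 = 2048 + 64 + 32 + 1.
128^1 ≡ 128 (mod 739)
128^2 ≡ 128^2 = 16384 ≡ 126 (mod 739)
128^4 ≡ 126^2 = 15876 ≡ 357 (mod 739)
128^8 ≡ 357^2 = 127449 ≡ 341 (mod 739)
128^16 ≡ 341^2 = 116281 ≡ 258 (mod 739)
128^32 ≡ 258^2 = 66564 ≡ 54 (mod 739)
128^64 ≡ 54^2 = 2916 ≡ 699 (mod 739)
128^128 ≡ 699^2 = 488601 ≡ 122 (mod 739)
128^256 ≡ 122^2 = 14884 ≡ 104 (mod 739)
128^512 ≡ 104^2 = 10816 ≡ 470 (mod 739)
128^1024 ≡ 470^2 = 220900 ≡ 678 (mod 739)
128^2048 ≡ 678^2 = 459684 ≡ 26 (mod 739)
128^2145 = 128^2048 · 128^64 · 128^32 · 128^1 ≡ 26 · 699 · 54 · 128 (mod 739).
Accumulate the product:
26 · 699 = 18174 ≡ 438
438 · 54 = 23652 ≡ 4
4 · 128 = 512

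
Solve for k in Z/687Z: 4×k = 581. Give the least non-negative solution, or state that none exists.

317

gcd(4, 687) = 1, so a unique solution mod 687 exists.
4⁻¹ ≡ 172 (mod 687).
k ≡ 172×581 ≡ 317 (mod 687).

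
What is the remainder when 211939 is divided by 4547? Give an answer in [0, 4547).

2777

211939 = 46×4547 + 2777, so 211939 ≡ 2777 (mod 4547).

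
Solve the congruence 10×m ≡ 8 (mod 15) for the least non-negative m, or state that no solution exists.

no solution

gcd(10, 15) = 5, and 5 does not divide 8.
So the congruence has no solution.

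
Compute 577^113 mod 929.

405

113 in binary is 1110001, i.e. 113 = 64 + 32 + 16 + 1.
577^1 ≡ 577 (mod 929)
577^2 ≡ 577^2 = 332929 ≡ 347 (mod 929)
577^4 ≡ 347^2 = 120409 ≡ 568 (mod 929)
577^8 ≡ 568^2 = 322624 ≡ 261 (mod 929)
577^16 ≡ 261^2 = 68121 ≡ 304 (mod 929)
577^32 ≡ 304^2 = 92416 ≡ 445 (mod 929)
577^64 ≡ 445^2 = 198025 ≡ 148 (mod 929)
577^113 = 577^64 × 577^32 × 577^16 × 577^1 ≡ 148 × 445 × 304 × 577 (mod 929).
Accumulate the product:
148 × 445 = 65860 ≡ 830
830 × 304 = 252320 ≡ 561
561 × 577 = 323697 ≡ 405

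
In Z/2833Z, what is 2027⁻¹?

2833 = 1×2027 + 806
2027 = 2×806 + 415
806 = 1×415 + 391
415 = 1×391 + 24
391 = 16×24 + 7
24 = 3×7 + 3
7 = 2×3 + 1
3 = 3×1 + 0
gcd(2027, 2833) = 1, so the inverse exists.
Back-substitute for 1:
1 = 1×7 − 2×3
  = −2×24 + 7×7
  = 7×391 − 114×24
  = −114×415 + 121×391
  = 121×806 − 235×415
  = −235×2027 + 591×806
  = 591×2833 − 826×2027
So 2027⁻¹ ≡ −826 ≡ 2007 (mod 2833).

2007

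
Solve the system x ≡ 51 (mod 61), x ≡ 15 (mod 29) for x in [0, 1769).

1088

61⁻¹ mod 29: 61*10 ≡ 1 (mod 29), so 61⁻¹ ≡ 10.
x = 51 + 61*((15 − 51)*10 mod 29) = 51 + 61*17 = 1088.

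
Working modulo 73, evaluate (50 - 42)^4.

8

50 - 42 = 8
(8)^4 ≡ 8 (mod 73)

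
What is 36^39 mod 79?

39 in binary is 100111, i.e. 39 = 32 + 4 + 2 + 1.
36^1 ≡ 36 (mod 79)
36^2 ≡ 36^2 = 1296 ≡ 32 (mod 79)
36^4 ≡ 32^2 = 1024 ≡ 76 (mod 79)
36^8 ≡ 76^2 = 5776 ≡ 9 (mod 79)
36^16 ≡ 9^2 = 81 ≡ 2 (mod 79)
36^32 ≡ 2^2 = 4 (mod 79)
36^39 = 36^32 * 36^4 * 36^2 * 36^1 ≡ 4 * 76 * 32 * 36 (mod 79).
Accumulate the product:
4 * 76 = 304 ≡ 67
67 * 32 = 2144 ≡ 11
11 * 36 = 396 ≡ 1

1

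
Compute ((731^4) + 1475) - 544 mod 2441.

2076

(731)^4 ≡ 1145 (mod 2441)
1145 + 1475 = 2620 ≡ 179 (mod 2441)
179 - 544 = -365 ≡ 2076 (mod 2441)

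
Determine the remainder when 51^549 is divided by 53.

8

By square-and-multiply:
549 in binary is 1000100101, i.e. 549 = 512 + 32 + 4 + 1.
51^1 ≡ 51 (mod 53)
51^2 ≡ 51^2 = 2601 ≡ 4 (mod 53)
51^4 ≡ 4^2 = 16 (mod 53)
51^8 ≡ 16^2 = 256 ≡ 44 (mod 53)
51^16 ≡ 44^2 = 1936 ≡ 28 (mod 53)
51^32 ≡ 28^2 = 784 ≡ 42 (mod 53)
51^64 ≡ 42^2 = 1764 ≡ 15 (mod 53)
51^128 ≡ 15^2 = 225 ≡ 13 (mod 53)
51^256 ≡ 13^2 = 169 ≡ 10 (mod 53)
51^512 ≡ 10^2 = 100 ≡ 47 (mod 53)
51^549 = 51^512 * 51^32 * 51^4 * 51^1 ≡ 47 * 42 * 16 * 51 (mod 53).
Accumulate the product:
47 * 42 = 1974 ≡ 13
13 * 16 = 208 ≡ 49
49 * 51 = 2499 ≡ 8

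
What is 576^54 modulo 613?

54 in binary is 110110, i.e. 54 = 32 + 16 + 4 + 2.
576^1 ≡ 576 (mod 613)
576^2 ≡ 576^2 = 331776 ≡ 143 (mod 613)
576^4 ≡ 143^2 = 20449 ≡ 220 (mod 613)
576^8 ≡ 220^2 = 48400 ≡ 586 (mod 613)
576^16 ≡ 586^2 = 343396 ≡ 116 (mod 613)
576^32 ≡ 116^2 = 13456 ≡ 583 (mod 613)
576^54 = 576^32 × 576^16 × 576^4 × 576^2 ≡ 583 × 116 × 220 × 143 (mod 613).
Accumulate the product:
583 × 116 = 67628 ≡ 198
198 × 220 = 43560 ≡ 37
37 × 143 = 5291 ≡ 387

387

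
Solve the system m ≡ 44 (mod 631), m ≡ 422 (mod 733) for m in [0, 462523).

160949

631⁻¹ mod 733: 631×309 ≡ 1 (mod 733), so 631⁻¹ ≡ 309.
m = 44 + 631×((422 − 44)×309 mod 733) = 44 + 631×255 = 160949.
Check: 160949 mod 631 = 44, 160949 mod 733 = 422. ✓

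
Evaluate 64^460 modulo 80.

16

64^1 ≡ 64 (mod 80)
64^2 ≡ 64^2 = 4096 ≡ 16 (mod 80)
64^4 ≡ 16^2 = 256 ≡ 16 (mod 80)
64^8 ≡ 16^2 = 256 ≡ 16 (mod 80)
64^16 ≡ 16^2 = 256 ≡ 16 (mod 80)
64^32 ≡ 16^2 = 256 ≡ 16 (mod 80)
64^64 ≡ 16^2 = 256 ≡ 16 (mod 80)
64^128 ≡ 16^2 = 256 ≡ 16 (mod 80)
64^256 ≡ 16^2 = 256 ≡ 16 (mod 80)
64^460 = 64^256 · 64^128 · 64^64 · 64^8 · 64^4 ≡ 16 · 16 · 16 · 16 · 16 (mod 80).
Accumulate the product:
16 · 16 = 256 ≡ 16
16 · 16 = 256 ≡ 16
16 · 16 = 256 ≡ 16
16 · 16 = 256 ≡ 16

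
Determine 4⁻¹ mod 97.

73

97 = 24·4 + 1
4 = 4·1 + 0
gcd(4, 97) = 1, so the inverse exists.
Bézout: 1 = 1·97 − 24·4.
So 4⁻¹ ≡ −24 ≡ 73 (mod 97).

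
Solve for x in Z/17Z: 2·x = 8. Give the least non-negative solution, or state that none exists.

4

gcd(2, 17) = 1, so a unique solution mod 17 exists.
2⁻¹ ≡ 9 (mod 17).
x ≡ 9·8 ≡ 4 (mod 17).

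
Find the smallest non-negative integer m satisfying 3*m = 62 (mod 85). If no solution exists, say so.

gcd(3, 85) = 1, so a unique solution mod 85 exists.
3⁻¹ ≡ 57 (mod 85).
m ≡ 57*62 ≡ 49 (mod 85).

49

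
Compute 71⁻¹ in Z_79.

69

By the extended Euclidean algorithm:
79 = 1×71 + 8
71 = 8×8 + 7
8 = 1×7 + 1
7 = 7×1 + 0
gcd(71, 79) = 1, so the inverse exists.
Back-substitute for 1:
1 = 1×8 − 1×7
  = −1×71 + 9×8
  = 9×79 − 10×71
So 71⁻¹ ≡ −10 ≡ 69 (mod 79).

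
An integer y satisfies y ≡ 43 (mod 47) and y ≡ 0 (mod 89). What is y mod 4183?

2581

47⁻¹ mod 89: 47*36 ≡ 1 (mod 89), so 47⁻¹ ≡ 36.
y = 43 + 47*((0 − 43)*36 mod 89) = 43 + 47*54 = 2581.
Check: 2581 mod 47 = 43, 2581 mod 89 = 0. ✓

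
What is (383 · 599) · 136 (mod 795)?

142

383 · 599 = 229417 ≡ 457 (mod 795)
457 · 136 = 62152 ≡ 142 (mod 795)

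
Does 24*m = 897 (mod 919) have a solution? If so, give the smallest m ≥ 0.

382

gcd(24, 919) = 1, so a unique solution mod 919 exists.
24⁻¹ ≡ 651 (mod 919).
m ≡ 651*897 ≡ 382 (mod 919).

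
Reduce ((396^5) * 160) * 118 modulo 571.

(396)^5 ≡ 373 (mod 571)
373 * 160 = 59680 ≡ 296 (mod 571)
296 * 118 = 34928 ≡ 97 (mod 571)

97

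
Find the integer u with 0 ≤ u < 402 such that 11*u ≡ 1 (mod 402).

402 = 36·11 + 6
11 = 1·6 + 5
6 = 1·5 + 1
5 = 5·1 + 0
gcd(11, 402) = 1, so the inverse exists.
Bézout: 1 = 2·402 − 73·11.
So 11⁻¹ ≡ −73 ≡ 329 (mod 402).

329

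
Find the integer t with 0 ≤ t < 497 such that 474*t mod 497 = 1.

108

497 = 1×474 + 23
474 = 20×23 + 14
23 = 1×14 + 9
14 = 1×9 + 5
9 = 1×5 + 4
5 = 1×4 + 1
4 = 4×1 + 0
gcd(474, 497) = 1, so the inverse exists.
Back-substitute for 1:
1 = 1×5 − 1×4
  = −1×9 + 2×5
  = 2×14 − 3×9
  = −3×23 + 5×14
  = 5×474 − 103×23
  = −103×497 + 108×474
So 474⁻¹ ≡ 108 (mod 497).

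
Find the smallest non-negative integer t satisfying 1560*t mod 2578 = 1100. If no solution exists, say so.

513

gcd(1560, 2578) = 2, and 2 | 1100, so solutions exist.
Divide through by 2: 780*t mod 1289 = 550.
780⁻¹ ≡ 547 (mod 1289).
t ≡ 547*550 ≡ 513 (mod 1289).
The smallest non-negative solution is t = 513.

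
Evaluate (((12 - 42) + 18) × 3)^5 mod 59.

33

12 - 42 = -30 ≡ 29 (mod 59)
29 + 18 = 47
47 × 3 = 141 ≡ 23 (mod 59)
(23)^5 ≡ 33 (mod 59)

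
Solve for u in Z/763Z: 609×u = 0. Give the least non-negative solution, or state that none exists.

gcd(609, 763) = 7, and 7 | 0, so solutions exist.
Divide through by 7: 87×u = 0 (mod 109).
87⁻¹ ≡ 104 (mod 109).
u ≡ 104×0 ≡ 0 (mod 109).
The smallest non-negative solution is u = 0.

0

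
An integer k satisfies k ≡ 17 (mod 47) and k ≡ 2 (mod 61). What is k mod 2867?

2320

47⁻¹ mod 61: 47*13 ≡ 1 (mod 61), so 47⁻¹ ≡ 13.
k = 17 + 47*((2 − 17)*13 mod 61) = 17 + 47*49 = 2320.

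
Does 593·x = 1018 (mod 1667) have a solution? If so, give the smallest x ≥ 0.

831

gcd(593, 1667) = 1, so a unique solution mod 1667 exists.
593⁻¹ ≡ 1414 (mod 1667).
x ≡ 1414·1018 ≡ 831 (mod 1667).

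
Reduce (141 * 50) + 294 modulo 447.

141 * 50 = 7050 ≡ 345 (mod 447)
345 + 294 = 639 ≡ 192 (mod 447)

192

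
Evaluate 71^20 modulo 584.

369

71^1 ≡ 71 (mod 584)
71^2 ≡ 71^2 = 5041 ≡ 369 (mod 584)
71^4 ≡ 369^2 = 136161 ≡ 89 (mod 584)
71^8 ≡ 89^2 = 7921 ≡ 329 (mod 584)
71^16 ≡ 329^2 = 108241 ≡ 201 (mod 584)
71^20 = 71^16 · 71^4 ≡ 201 · 89 (mod 584).
201 · 89 = 17889 ≡ 369 (mod 584).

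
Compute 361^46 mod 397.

46 in binary is 101110, i.e. 46 = 32 + 8 + 4 + 2.
361^1 ≡ 361 (mod 397)
361^2 ≡ 361^2 = 130321 ≡ 105 (mod 397)
361^4 ≡ 105^2 = 11025 ≡ 306 (mod 397)
361^8 ≡ 306^2 = 93636 ≡ 341 (mod 397)
361^16 ≡ 341^2 = 116281 ≡ 357 (mod 397)
361^32 ≡ 357^2 = 127449 ≡ 12 (mod 397)
361^46 = 361^32 * 361^8 * 361^4 * 361^2 ≡ 12 * 341 * 306 * 105 (mod 397).
Accumulate the product:
12 * 341 = 4092 ≡ 122
122 * 306 = 37332 ≡ 14
14 * 105 = 1470 ≡ 279

279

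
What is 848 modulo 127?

86

848 = 6×127 + 86, so 848 ≡ 86 (mod 127).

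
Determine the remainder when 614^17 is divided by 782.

648

Using repeated squaring:
17 in binary is 10001, i.e. 17 = 16 + 1.
614^1 ≡ 614 (mod 782)
614^2 ≡ 614^2 = 376996 ≡ 72 (mod 782)
614^4 ≡ 72^2 = 5184 ≡ 492 (mod 782)
614^8 ≡ 492^2 = 242064 ≡ 426 (mod 782)
614^16 ≡ 426^2 = 181476 ≡ 52 (mod 782)
614^17 = 614^16 · 614^1 ≡ 52 · 614 (mod 782).
52 · 614 = 31928 ≡ 648 (mod 782).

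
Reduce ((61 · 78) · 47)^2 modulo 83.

61 · 78 = 4758 ≡ 27 (mod 83)
27 · 47 = 1269 ≡ 24 (mod 83)
(24)^2 ≡ 78 (mod 83)

78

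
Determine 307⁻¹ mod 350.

Run the extended Euclidean algorithm:
350 = 1×307 + 43
307 = 7×43 + 6
43 = 7×6 + 1
6 = 6×1 + 0
gcd(307, 350) = 1, so the inverse exists.
Back-substitute for 1:
1 = 1×43 − 7×6
  = −7×307 + 50×43
  = 50×350 − 57×307
So 307⁻¹ ≡ −57 ≡ 293 (mod 350).

293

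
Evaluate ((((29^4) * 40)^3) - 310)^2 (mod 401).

(29)^4 ≡ 318 (mod 401)
318 * 40 = 12720 ≡ 289 (mod 401)
(289)^3 ≡ 176 (mod 401)
176 - 310 = -134 ≡ 267 (mod 401)
(267)^2 ≡ 312 (mod 401)

312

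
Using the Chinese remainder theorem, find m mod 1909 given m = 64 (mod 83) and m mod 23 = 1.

83⁻¹ mod 23: 83*5 ≡ 1 (mod 23), so 83⁻¹ ≡ 5.
m = 64 + 83*((1 − 64)*5 mod 23) = 64 + 83*7 = 645.

645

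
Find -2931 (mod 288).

-2931 = -11×288 + 237, so -2931 ≡ 237 (mod 288).

237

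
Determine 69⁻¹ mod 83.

Apply the Euclidean algorithm and back-substitute:
83 = 1·69 + 14
69 = 4·14 + 13
14 = 1·13 + 1
13 = 13·1 + 0
gcd(69, 83) = 1, so the inverse exists.
Bézout: 1 = 5·83 − 6·69.
So 69⁻¹ ≡ −6 ≡ 77 (mod 83).

77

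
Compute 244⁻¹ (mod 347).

64

By the extended Euclidean algorithm:
347 = 1×244 + 103
244 = 2×103 + 38
103 = 2×38 + 27
38 = 1×27 + 11
27 = 2×11 + 5
11 = 2×5 + 1
5 = 5×1 + 0
gcd(244, 347) = 1, so the inverse exists.
Bézout: 1 = −45×347 + 64×244.
So 244⁻¹ ≡ 64 (mod 347).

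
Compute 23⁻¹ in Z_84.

11

By the extended Euclidean algorithm:
84 = 3*23 + 15
23 = 1*15 + 8
15 = 1*8 + 7
8 = 1*7 + 1
7 = 7*1 + 0
gcd(23, 84) = 1, so the inverse exists.
Bézout: 1 = −3*84 + 11*23.
So 23⁻¹ ≡ 11 (mod 84).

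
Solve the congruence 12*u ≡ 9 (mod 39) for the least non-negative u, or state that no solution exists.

4

gcd(12, 39) = 3, and 3 | 9, so solutions exist.
Divide through by 3: 4*u ≡ 3 (mod 13).
4⁻¹ ≡ 10 (mod 13).
u ≡ 10*3 ≡ 4 (mod 13).
The smallest non-negative solution is u = 4.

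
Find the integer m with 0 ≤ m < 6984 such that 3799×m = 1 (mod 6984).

3583

6984 = 1*3799 + 3185
3799 = 1*3185 + 614
3185 = 5*614 + 115
614 = 5*115 + 39
115 = 2*39 + 37
39 = 1*37 + 2
37 = 18*2 + 1
2 = 2*1 + 0
gcd(3799, 6984) = 1, so the inverse exists.
Bézout: 1 = 1850*6984 − 3401*3799.
So 3799⁻¹ ≡ −3401 ≡ 3583 (mod 6984).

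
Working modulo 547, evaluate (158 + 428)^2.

427

158 + 428 = 586 ≡ 39 (mod 547)
(39)^2 ≡ 427 (mod 547)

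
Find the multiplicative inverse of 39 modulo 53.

34

53 = 1*39 + 14
39 = 2*14 + 11
14 = 1*11 + 3
11 = 3*3 + 2
3 = 1*2 + 1
2 = 2*1 + 0
gcd(39, 53) = 1, so the inverse exists.
Bézout: 1 = 14*53 − 19*39.
So 39⁻¹ ≡ −19 ≡ 34 (mod 53).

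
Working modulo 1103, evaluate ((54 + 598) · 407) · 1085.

541

54 + 598 = 652
652 · 407 = 265364 ≡ 644 (mod 1103)
644 · 1085 = 698740 ≡ 541 (mod 1103)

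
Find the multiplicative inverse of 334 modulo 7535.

564

By the extended Euclidean algorithm:
7535 = 22·334 + 187
334 = 1·187 + 147
187 = 1·147 + 40
147 = 3·40 + 27
40 = 1·27 + 13
27 = 2·13 + 1
13 = 13·1 + 0
gcd(334, 7535) = 1, so the inverse exists.
Back-substitute for 1:
1 = 1·27 − 2·13
  = −2·40 + 3·27
  = 3·147 − 11·40
  = −11·187 + 14·147
  = 14·334 − 25·187
  = −25·7535 + 564·334
So 334⁻¹ ≡ 564 (mod 7535).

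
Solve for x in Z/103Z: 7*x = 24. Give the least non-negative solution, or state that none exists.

gcd(7, 103) = 1, so a unique solution mod 103 exists.
7⁻¹ ≡ 59 (mod 103).
x ≡ 59*24 ≡ 77 (mod 103).

77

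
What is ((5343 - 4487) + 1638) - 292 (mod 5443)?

2202

5343 - 4487 = 856
856 + 1638 = 2494
2494 - 292 = 2202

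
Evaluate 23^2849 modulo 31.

27

Using repeated squaring:
23^1 ≡ 23 (mod 31)
23^2 ≡ 23^2 = 529 ≡ 2 (mod 31)
23^4 ≡ 2^2 = 4 (mod 31)
23^8 ≡ 4^2 = 16 (mod 31)
23^16 ≡ 16^2 = 256 ≡ 8 (mod 31)
23^32 ≡ 8^2 = 64 ≡ 2 (mod 31)
23^64 ≡ 2^2 = 4 (mod 31)
23^128 ≡ 4^2 = 16 (mod 31)
23^256 ≡ 16^2 = 256 ≡ 8 (mod 31)
23^512 ≡ 8^2 = 64 ≡ 2 (mod 31)
23^1024 ≡ 2^2 = 4 (mod 31)
23^2048 ≡ 4^2 = 16 (mod 31)
23^2849 = 23^2048 · 23^512 · 23^256 · 23^32 · 23^1 ≡ 16 · 2 · 8 · 2 · 23 (mod 31).
Accumulate the product:
16 · 2 = 32 ≡ 1
1 · 8 = 8
8 · 2 = 16
16 · 23 = 368 ≡ 27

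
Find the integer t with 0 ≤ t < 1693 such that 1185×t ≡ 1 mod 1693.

1683

Apply the Euclidean algorithm and back-substitute:
1693 = 1*1185 + 508
1185 = 2*508 + 169
508 = 3*169 + 1
169 = 169*1 + 0
gcd(1185, 1693) = 1, so the inverse exists.
Back-substitute for 1:
1 = 1*508 − 3*169
  = −3*1185 + 7*508
  = 7*1693 − 10*1185
So 1185⁻¹ ≡ −10 ≡ 1683 (mod 1693).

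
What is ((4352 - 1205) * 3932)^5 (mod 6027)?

4352 - 1205 = 3147
3147 * 3932 = 12374004 ≡ 573 (mod 6027)
(573)^5 ≡ 4878 (mod 6027)

4878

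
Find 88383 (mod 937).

305

88383 = 94×937 + 305, so 88383 ≡ 305 (mod 937).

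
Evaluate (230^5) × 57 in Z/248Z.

(230)^5 ≡ 192 (mod 248)
192 × 57 = 10944 ≡ 32 (mod 248)

32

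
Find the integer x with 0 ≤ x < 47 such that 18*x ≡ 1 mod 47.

Apply the Euclidean algorithm and back-substitute:
47 = 2*18 + 11
18 = 1*11 + 7
11 = 1*7 + 4
7 = 1*4 + 3
4 = 1*3 + 1
3 = 3*1 + 0
gcd(18, 47) = 1, so the inverse exists.
Back-substitute for 1:
1 = 1*4 − 1*3
  = −1*7 + 2*4
  = 2*11 − 3*7
  = −3*18 + 5*11
  = 5*47 − 13*18
So 18⁻¹ ≡ −13 ≡ 34 (mod 47).

34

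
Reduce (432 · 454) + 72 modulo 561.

432 · 454 = 196128 ≡ 339 (mod 561)
339 + 72 = 411

411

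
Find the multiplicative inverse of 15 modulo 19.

Run the extended Euclidean algorithm:
19 = 1×15 + 4
15 = 3×4 + 3
4 = 1×3 + 1
3 = 3×1 + 0
gcd(15, 19) = 1, so the inverse exists.
Bézout: 1 = 4×19 − 5×15.
So 15⁻¹ ≡ −5 ≡ 14 (mod 19).

14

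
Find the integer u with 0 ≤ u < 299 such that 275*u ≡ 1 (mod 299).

299 = 1×275 + 24
275 = 11×24 + 11
24 = 2×11 + 2
11 = 5×2 + 1
2 = 2×1 + 0
gcd(275, 299) = 1, so the inverse exists.
Bézout: 1 = −126×299 + 137×275.
So 275⁻¹ ≡ 137 (mod 299).

137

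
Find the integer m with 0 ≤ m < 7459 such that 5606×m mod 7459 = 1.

Apply the Euclidean algorithm and back-substitute:
7459 = 1·5606 + 1853
5606 = 3·1853 + 47
1853 = 39·47 + 20
47 = 2·20 + 7
20 = 2·7 + 6
7 = 1·6 + 1
6 = 6·1 + 0
gcd(5606, 7459) = 1, so the inverse exists.
Back-substitute for 1:
1 = 1·7 − 1·6
  = −1·20 + 3·7
  = 3·47 − 7·20
  = −7·1853 + 276·47
  = 276·5606 − 835·1853
  = −835·7459 + 1111·5606
So 5606⁻¹ ≡ 1111 (mod 7459).

1111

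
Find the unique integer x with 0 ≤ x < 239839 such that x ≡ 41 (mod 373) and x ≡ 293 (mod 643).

127607

373⁻¹ mod 643: 373*231 ≡ 1 (mod 643), so 373⁻¹ ≡ 231.
x = 41 + 373*((293 − 41)*231 mod 643) = 41 + 373*342 = 127607.
Check: 127607 mod 373 = 41, 127607 mod 643 = 293. ✓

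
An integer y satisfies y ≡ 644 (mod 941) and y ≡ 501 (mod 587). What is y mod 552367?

48635

941⁻¹ mod 587: 941×131 ≡ 1 (mod 587), so 941⁻¹ ≡ 131.
y = 644 + 941×((501 − 644)×131 mod 587) = 644 + 941×51 = 48635.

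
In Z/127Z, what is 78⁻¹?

Apply the Euclidean algorithm and back-substitute:
127 = 1×78 + 49
78 = 1×49 + 29
49 = 1×29 + 20
29 = 1×20 + 9
20 = 2×9 + 2
9 = 4×2 + 1
2 = 2×1 + 0
gcd(78, 127) = 1, so the inverse exists.
Back-substitute for 1:
1 = 1×9 − 4×2
  = −4×20 + 9×9
  = 9×29 − 13×20
  = −13×49 + 22×29
  = 22×78 − 35×49
  = −35×127 + 57×78
So 78⁻¹ ≡ 57 (mod 127).

57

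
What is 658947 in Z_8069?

5358

658947 = 81·8069 + 5358, so 658947 ≡ 5358 (mod 8069).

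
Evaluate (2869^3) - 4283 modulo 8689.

(2869)^3 ≡ 2106 (mod 8689)
2106 - 4283 = -2177 ≡ 6512 (mod 8689)

6512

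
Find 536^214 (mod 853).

Using repeated squaring:
536^1 ≡ 536 (mod 853)
536^2 ≡ 536^2 = 287296 ≡ 688 (mod 853)
536^4 ≡ 688^2 = 473344 ≡ 782 (mod 853)
536^8 ≡ 782^2 = 611524 ≡ 776 (mod 853)
536^16 ≡ 776^2 = 602176 ≡ 811 (mod 853)
536^32 ≡ 811^2 = 657721 ≡ 58 (mod 853)
536^64 ≡ 58^2 = 3364 ≡ 805 (mod 853)
536^128 ≡ 805^2 = 648025 ≡ 598 (mod 853)
536^214 = 536^128 * 536^64 * 536^16 * 536^4 * 536^2 ≡ 598 * 805 * 811 * 782 * 688 (mod 853).
Accumulate the product:
598 * 805 = 481390 ≡ 298
298 * 811 = 241678 ≡ 279
279 * 782 = 218178 ≡ 663
663 * 688 = 456144 ≡ 642

642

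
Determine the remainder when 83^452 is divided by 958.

Compute successive squares:
452 in binary is 111000100, i.e. 452 = 256 + 128 + 64 + 4.
83^1 ≡ 83 (mod 958)
83^2 ≡ 83^2 = 6889 ≡ 183 (mod 958)
83^4 ≡ 183^2 = 33489 ≡ 917 (mod 958)
83^8 ≡ 917^2 = 840889 ≡ 723 (mod 958)
83^16 ≡ 723^2 = 522729 ≡ 619 (mod 958)
83^32 ≡ 619^2 = 383161 ≡ 919 (mod 958)
83^64 ≡ 919^2 = 844561 ≡ 563 (mod 958)
83^128 ≡ 563^2 = 316969 ≡ 829 (mod 958)
83^256 ≡ 829^2 = 687241 ≡ 355 (mod 958)
83^452 = 83^256 · 83^128 · 83^64 · 83^4 ≡ 355 · 829 · 563 · 917 (mod 958).
Accumulate the product:
355 · 829 = 294295 ≡ 189
189 · 563 = 106407 ≡ 69
69 · 917 = 63273 ≡ 45

45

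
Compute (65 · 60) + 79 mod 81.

10

65 · 60 = 3900 ≡ 12 (mod 81)
12 + 79 = 91 ≡ 10 (mod 81)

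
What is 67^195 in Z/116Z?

By square-and-multiply:
195 in binary is 11000011, i.e. 195 = 128 + 64 + 2 + 1.
67^1 ≡ 67 (mod 116)
67^2 ≡ 67^2 = 4489 ≡ 81 (mod 116)
67^4 ≡ 81^2 = 6561 ≡ 65 (mod 116)
67^8 ≡ 65^2 = 4225 ≡ 49 (mod 116)
67^16 ≡ 49^2 = 2401 ≡ 81 (mod 116)
67^32 ≡ 81^2 = 6561 ≡ 65 (mod 116)
67^64 ≡ 65^2 = 4225 ≡ 49 (mod 116)
67^128 ≡ 49^2 = 2401 ≡ 81 (mod 116)
67^195 = 67^128 * 67^64 * 67^2 * 67^1 ≡ 81 * 49 * 81 * 67 (mod 116).
Accumulate the product:
81 * 49 = 3969 ≡ 25
25 * 81 = 2025 ≡ 53
53 * 67 = 3551 ≡ 71

71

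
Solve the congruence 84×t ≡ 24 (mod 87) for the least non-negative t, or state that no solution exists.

gcd(84, 87) = 3, and 3 | 24, so solutions exist.
Divide through by 3: 28×t = 8 (mod 29).
28⁻¹ ≡ 28 (mod 29).
t ≡ 28×8 ≡ 21 (mod 29).
The smallest non-negative solution is t = 21.

21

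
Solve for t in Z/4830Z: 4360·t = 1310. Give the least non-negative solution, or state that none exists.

398

gcd(4360, 4830) = 10, and 10 | 1310, so solutions exist.
Divide through by 10: 436·t ≡ 131 mod 483.
436⁻¹ ≡ 298 (mod 483).
t ≡ 298·131 ≡ 398 (mod 483).
The smallest non-negative solution is t = 398.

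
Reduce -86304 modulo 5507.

1808

-86304 = -16×5507 + 1808, so -86304 ≡ 1808 (mod 5507).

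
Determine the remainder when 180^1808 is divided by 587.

1808 in binary is 11100010000, i.e. 1808 = 1024 + 512 + 256 + 16.
180^1 ≡ 180 (mod 587)
180^2 ≡ 180^2 = 32400 ≡ 115 (mod 587)
180^4 ≡ 115^2 = 13225 ≡ 311 (mod 587)
180^8 ≡ 311^2 = 96721 ≡ 453 (mod 587)
180^16 ≡ 453^2 = 205209 ≡ 346 (mod 587)
180^32 ≡ 346^2 = 119716 ≡ 555 (mod 587)
180^64 ≡ 555^2 = 308025 ≡ 437 (mod 587)
180^128 ≡ 437^2 = 190969 ≡ 194 (mod 587)
180^256 ≡ 194^2 = 37636 ≡ 68 (mod 587)
180^512 ≡ 68^2 = 4624 ≡ 515 (mod 587)
180^1024 ≡ 515^2 = 265225 ≡ 488 (mod 587)
180^1808 = 180^1024 × 180^512 × 180^256 × 180^16 ≡ 488 × 515 × 68 × 346 (mod 587).
Accumulate the product:
488 × 515 = 251320 ≡ 84
84 × 68 = 5712 ≡ 429
429 × 346 = 148434 ≡ 510

510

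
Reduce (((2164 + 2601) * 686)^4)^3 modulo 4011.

2164 + 2601 = 4765 ≡ 754 (mod 4011)
754 * 686 = 517244 ≡ 3836 (mod 4011)
(3836)^4 ≡ 2506 (mod 4011)
(2506)^3 ≡ 2044 (mod 4011)

2044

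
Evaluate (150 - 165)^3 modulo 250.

125

150 - 165 = -15 ≡ 235 (mod 250)
(235)^3 ≡ 125 (mod 250)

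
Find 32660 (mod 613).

32660 = 53×613 + 171, so 32660 ≡ 171 (mod 613).

171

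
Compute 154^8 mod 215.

Compute successive squares:
154^1 ≡ 154 (mod 215)
154^2 ≡ 154^2 = 23716 ≡ 66 (mod 215)
154^4 ≡ 66^2 = 4356 ≡ 56 (mod 215)
154^8 ≡ 56^2 = 3136 ≡ 126 (mod 215)
So 154^8 ≡ 126 (mod 215).

126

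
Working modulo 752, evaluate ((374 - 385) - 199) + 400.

190

374 - 385 = -11 ≡ 741 (mod 752)
741 - 199 = 542
542 + 400 = 942 ≡ 190 (mod 752)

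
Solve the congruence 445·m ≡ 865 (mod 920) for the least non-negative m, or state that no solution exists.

157

gcd(445, 920) = 5, and 5 | 865, so solutions exist.
Divide through by 5: 89·m ≡ 173 mod 184.
89⁻¹ ≡ 153 (mod 184).
m ≡ 153·173 ≡ 157 (mod 184).
The smallest non-negative solution is m = 157.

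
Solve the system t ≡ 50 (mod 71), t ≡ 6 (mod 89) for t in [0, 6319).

3032

71⁻¹ mod 89: 71×84 ≡ 1 (mod 89), so 71⁻¹ ≡ 84.
t = 50 + 71×((6 − 50)×84 mod 89) = 50 + 71×42 = 3032.
Check: 3032 mod 71 = 50, 3032 mod 89 = 6. ✓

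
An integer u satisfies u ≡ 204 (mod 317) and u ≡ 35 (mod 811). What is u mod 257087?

317⁻¹ mod 811: 317·504 ≡ 1 (mod 811), so 317⁻¹ ≡ 504.
u = 204 + 317·((35 − 204)·504 mod 811) = 204 + 317·790 = 250634.
Check: 250634 mod 317 = 204, 250634 mod 811 = 35. ✓

250634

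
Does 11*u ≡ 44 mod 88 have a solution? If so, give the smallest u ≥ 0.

4

gcd(11, 88) = 11, and 11 | 44, so solutions exist.
Divide through by 11: 1*u ≡ 4 mod 8.
1⁻¹ ≡ 1 (mod 8).
u ≡ 1*4 ≡ 4 (mod 8).
The smallest non-negative solution is u = 4.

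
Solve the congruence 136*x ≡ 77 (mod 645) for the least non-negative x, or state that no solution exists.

527

gcd(136, 645) = 1, so a unique solution mod 645 exists.
136⁻¹ ≡ 166 (mod 645).
x ≡ 166*77 ≡ 527 (mod 645).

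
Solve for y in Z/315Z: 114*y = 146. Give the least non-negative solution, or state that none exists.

no solution

gcd(114, 315) = 3, and 3 does not divide 146.
So the congruence has no solution.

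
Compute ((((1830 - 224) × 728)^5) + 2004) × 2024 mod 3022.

1830 - 224 = 1606
1606 × 728 = 1169168 ≡ 2676 (mod 3022)
(2676)^5 ≡ 2800 (mod 3022)
2800 + 2004 = 4804 ≡ 1782 (mod 3022)
1782 × 2024 = 3606768 ≡ 1522 (mod 3022)

1522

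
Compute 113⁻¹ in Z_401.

401 = 3*113 + 62
113 = 1*62 + 51
62 = 1*51 + 11
51 = 4*11 + 7
11 = 1*7 + 4
7 = 1*4 + 3
4 = 1*3 + 1
3 = 3*1 + 0
gcd(113, 401) = 1, so the inverse exists.
Back-substitute for 1:
1 = 1*4 − 1*3
  = −1*7 + 2*4
  = 2*11 − 3*7
  = −3*51 + 14*11
  = 14*62 − 17*51
  = −17*113 + 31*62
  = 31*401 − 110*113
So 113⁻¹ ≡ −110 ≡ 291 (mod 401).

291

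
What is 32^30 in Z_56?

32^1 ≡ 32 (mod 56)
32^2 ≡ 32^2 = 1024 ≡ 16 (mod 56)
32^4 ≡ 16^2 = 256 ≡ 32 (mod 56)
32^8 ≡ 32^2 = 1024 ≡ 16 (mod 56)
32^16 ≡ 16^2 = 256 ≡ 32 (mod 56)
32^30 = 32^16 * 32^8 * 32^4 * 32^2 ≡ 32 * 16 * 32 * 16 (mod 56).
Accumulate the product:
32 * 16 = 512 ≡ 8
8 * 32 = 256 ≡ 32
32 * 16 = 512 ≡ 8

8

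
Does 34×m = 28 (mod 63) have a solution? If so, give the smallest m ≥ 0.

gcd(34, 63) = 1, so a unique solution mod 63 exists.
34⁻¹ ≡ 13 (mod 63).
m ≡ 13×28 ≡ 49 (mod 63).

49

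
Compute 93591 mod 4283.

3648

93591 = 21·4283 + 3648, so 93591 ≡ 3648 (mod 4283).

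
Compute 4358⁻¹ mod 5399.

By the extended Euclidean algorithm:
5399 = 1*4358 + 1041
4358 = 4*1041 + 194
1041 = 5*194 + 71
194 = 2*71 + 52
71 = 1*52 + 19
52 = 2*19 + 14
19 = 1*14 + 5
14 = 2*5 + 4
5 = 1*4 + 1
4 = 4*1 + 0
gcd(4358, 5399) = 1, so the inverse exists.
Back-substitute for 1:
1 = 1*5 − 1*4
  = −1*14 + 3*5
  = 3*19 − 4*14
  = −4*52 + 11*19
  = 11*71 − 15*52
  = −15*194 + 41*71
  = 41*1041 − 220*194
  = −220*4358 + 921*1041
  = 921*5399 − 1141*4358
So 4358⁻¹ ≡ −1141 ≡ 4258 (mod 5399).

4258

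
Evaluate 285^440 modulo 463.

450

By square-and-multiply:
285^1 ≡ 285 (mod 463)
285^2 ≡ 285^2 = 81225 ≡ 200 (mod 463)
285^4 ≡ 200^2 = 40000 ≡ 182 (mod 463)
285^8 ≡ 182^2 = 33124 ≡ 251 (mod 463)
285^16 ≡ 251^2 = 63001 ≡ 33 (mod 463)
285^32 ≡ 33^2 = 1089 ≡ 163 (mod 463)
285^64 ≡ 163^2 = 26569 ≡ 178 (mod 463)
285^128 ≡ 178^2 = 31684 ≡ 200 (mod 463)
285^256 ≡ 200^2 = 40000 ≡ 182 (mod 463)
285^440 = 285^256 * 285^128 * 285^32 * 285^16 * 285^8 ≡ 182 * 200 * 163 * 33 * 251 (mod 463).
Accumulate the product:
182 * 200 = 36400 ≡ 286
286 * 163 = 46618 ≡ 318
318 * 33 = 10494 ≡ 308
308 * 251 = 77308 ≡ 450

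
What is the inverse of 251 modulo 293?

293 = 1×251 + 42
251 = 5×42 + 41
42 = 1×41 + 1
41 = 41×1 + 0
gcd(251, 293) = 1, so the inverse exists.
Bézout: 1 = 6×293 − 7×251.
So 251⁻¹ ≡ −7 ≡ 286 (mod 293).

286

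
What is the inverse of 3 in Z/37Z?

25

Apply the Euclidean algorithm and back-substitute:
37 = 12×3 + 1
3 = 3×1 + 0
gcd(3, 37) = 1, so the inverse exists.
Bézout: 1 = 1×37 − 12×3.
So 3⁻¹ ≡ −12 ≡ 25 (mod 37).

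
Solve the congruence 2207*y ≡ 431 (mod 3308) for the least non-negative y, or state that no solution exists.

gcd(2207, 3308) = 1, so a unique solution mod 3308 exists.
2207⁻¹ ≡ 2647 (mod 3308).
y ≡ 2647*431 ≡ 2905 (mod 3308).

2905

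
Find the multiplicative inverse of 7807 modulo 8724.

6631

By the extended Euclidean algorithm:
8724 = 1*7807 + 917
7807 = 8*917 + 471
917 = 1*471 + 446
471 = 1*446 + 25
446 = 17*25 + 21
25 = 1*21 + 4
21 = 5*4 + 1
4 = 4*1 + 0
gcd(7807, 8724) = 1, so the inverse exists.
Bézout: 1 = 1873*8724 − 2093*7807.
So 7807⁻¹ ≡ −2093 ≡ 6631 (mod 8724).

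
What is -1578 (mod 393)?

387

-1578 = -5×393 + 387, so -1578 ≡ 387 (mod 393).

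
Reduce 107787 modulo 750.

107787 = 143·750 + 537, so 107787 ≡ 537 (mod 750).

537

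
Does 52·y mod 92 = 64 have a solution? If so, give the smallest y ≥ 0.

gcd(52, 92) = 4, and 4 | 64, so solutions exist.
Divide through by 4: 13·y ≡ 16 (mod 23).
13⁻¹ ≡ 16 (mod 23).
y ≡ 16·16 ≡ 3 (mod 23).
The smallest non-negative solution is y = 3.

3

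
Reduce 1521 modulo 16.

1

1521 = 95·16 + 1, so 1521 ≡ 1 (mod 16).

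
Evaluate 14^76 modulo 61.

76 in binary is 1001100, i.e. 76 = 64 + 8 + 4.
14^1 ≡ 14 (mod 61)
14^2 ≡ 14^2 = 196 ≡ 13 (mod 61)
14^4 ≡ 13^2 = 169 ≡ 47 (mod 61)
14^8 ≡ 47^2 = 2209 ≡ 13 (mod 61)
14^16 ≡ 13^2 = 169 ≡ 47 (mod 61)
14^32 ≡ 47^2 = 2209 ≡ 13 (mod 61)
14^64 ≡ 13^2 = 169 ≡ 47 (mod 61)
14^76 = 14^64 · 14^8 · 14^4 ≡ 47 · 13 · 47 (mod 61).
Accumulate the product:
47 · 13 = 611 ≡ 1
1 · 47 = 47

47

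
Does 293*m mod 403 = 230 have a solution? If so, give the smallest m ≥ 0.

gcd(293, 403) = 1, so a unique solution mod 403 exists.
293⁻¹ ≡ 392 (mod 403).
m ≡ 392*230 ≡ 291 (mod 403).

291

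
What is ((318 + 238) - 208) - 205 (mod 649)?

318 + 238 = 556
556 - 208 = 348
348 - 205 = 143

143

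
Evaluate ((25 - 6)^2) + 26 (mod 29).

25 - 6 = 19
(19)^2 ≡ 13 (mod 29)
13 + 26 = 39 ≡ 10 (mod 29)

10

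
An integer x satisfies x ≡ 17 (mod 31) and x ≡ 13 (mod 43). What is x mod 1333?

916

31⁻¹ mod 43: 31·25 ≡ 1 (mod 43), so 31⁻¹ ≡ 25.
x = 17 + 31·((13 − 17)·25 mod 43) = 17 + 31·29 = 916.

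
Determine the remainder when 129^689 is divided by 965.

129

By square-and-multiply:
689 in binary is 1010110001, i.e. 689 = 512 + 128 + 32 + 16 + 1.
129^1 ≡ 129 (mod 965)
129^2 ≡ 129^2 = 16641 ≡ 236 (mod 965)
129^4 ≡ 236^2 = 55696 ≡ 691 (mod 965)
129^8 ≡ 691^2 = 477481 ≡ 771 (mod 965)
129^16 ≡ 771^2 = 594441 ≡ 1 (mod 965)
129^32 ≡ 1^2 = 1 (mod 965)
129^64 ≡ 1^2 = 1 (mod 965)
129^128 ≡ 1^2 = 1 (mod 965)
129^256 ≡ 1^2 = 1 (mod 965)
129^512 ≡ 1^2 = 1 (mod 965)
129^689 = 129^512 · 129^128 · 129^32 · 129^16 · 129^1 ≡ 1 · 1 · 1 · 1 · 129 (mod 965).
Accumulate the product:
1 · 1 = 1
1 · 1 = 1
1 · 1 = 1
1 · 129 = 129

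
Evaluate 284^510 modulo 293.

65

Using repeated squaring:
510 in binary is 111111110, i.e. 510 = 256 + 128 + 64 + 32 + 16 + 8 + 4 + 2.
284^1 ≡ 284 (mod 293)
284^2 ≡ 284^2 = 80656 ≡ 81 (mod 293)
284^4 ≡ 81^2 = 6561 ≡ 115 (mod 293)
284^8 ≡ 115^2 = 13225 ≡ 40 (mod 293)
284^16 ≡ 40^2 = 1600 ≡ 135 (mod 293)
284^32 ≡ 135^2 = 18225 ≡ 59 (mod 293)
284^64 ≡ 59^2 = 3481 ≡ 258 (mod 293)
284^128 ≡ 258^2 = 66564 ≡ 53 (mod 293)
284^256 ≡ 53^2 = 2809 ≡ 172 (mod 293)
284^510 = 284^256 * 284^128 * 284^64 * 284^32 * 284^16 * 284^8 * 284^4 * 284^2 ≡ 172 * 53 * 258 * 59 * 135 * 40 * 115 * 81 (mod 293).
Accumulate the product:
172 * 53 = 9116 ≡ 33
33 * 258 = 8514 ≡ 17
17 * 59 = 1003 ≡ 124
124 * 135 = 16740 ≡ 39
39 * 40 = 1560 ≡ 95
95 * 115 = 10925 ≡ 84
84 * 81 = 6804 ≡ 65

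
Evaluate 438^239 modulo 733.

710

By square-and-multiply:
239 in binary is 11101111, i.e. 239 = 128 + 64 + 32 + 8 + 4 + 2 + 1.
438^1 ≡ 438 (mod 733)
438^2 ≡ 438^2 = 191844 ≡ 531 (mod 733)
438^4 ≡ 531^2 = 281961 ≡ 489 (mod 733)
438^8 ≡ 489^2 = 239121 ≡ 163 (mod 733)
438^16 ≡ 163^2 = 26569 ≡ 181 (mod 733)
438^32 ≡ 181^2 = 32761 ≡ 509 (mod 733)
438^64 ≡ 509^2 = 259081 ≡ 332 (mod 733)
438^128 ≡ 332^2 = 110224 ≡ 274 (mod 733)
438^239 = 438^128 * 438^64 * 438^32 * 438^8 * 438^4 * 438^2 * 438^1 ≡ 274 * 332 * 509 * 163 * 489 * 531 * 438 (mod 733).
Accumulate the product:
274 * 332 = 90968 ≡ 76
76 * 509 = 38684 ≡ 568
568 * 163 = 92584 ≡ 226
226 * 489 = 110514 ≡ 564
564 * 531 = 299484 ≡ 420
420 * 438 = 183960 ≡ 710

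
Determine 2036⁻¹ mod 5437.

1418

Run the extended Euclidean algorithm:
5437 = 2×2036 + 1365
2036 = 1×1365 + 671
1365 = 2×671 + 23
671 = 29×23 + 4
23 = 5×4 + 3
4 = 1×3 + 1
3 = 3×1 + 0
gcd(2036, 5437) = 1, so the inverse exists.
Back-substitute for 1:
1 = 1×4 − 1×3
  = −1×23 + 6×4
  = 6×671 − 175×23
  = −175×1365 + 356×671
  = 356×2036 − 531×1365
  = −531×5437 + 1418×2036
So 2036⁻¹ ≡ 1418 (mod 5437).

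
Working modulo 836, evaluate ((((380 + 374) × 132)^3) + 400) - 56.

380 + 374 = 754
754 × 132 = 99528 ≡ 44 (mod 836)
(44)^3 ≡ 748 (mod 836)
748 + 400 = 1148 ≡ 312 (mod 836)
312 - 56 = 256

256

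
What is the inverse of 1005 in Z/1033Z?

Apply the Euclidean algorithm and back-substitute:
1033 = 1×1005 + 28
1005 = 35×28 + 25
28 = 1×25 + 3
25 = 8×3 + 1
3 = 3×1 + 0
gcd(1005, 1033) = 1, so the inverse exists.
Back-substitute for 1:
1 = 1×25 − 8×3
  = −8×28 + 9×25
  = 9×1005 − 323×28
  = −323×1033 + 332×1005
So 1005⁻¹ ≡ 332 (mod 1033).

332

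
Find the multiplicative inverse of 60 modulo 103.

91

By the extended Euclidean algorithm:
103 = 1*60 + 43
60 = 1*43 + 17
43 = 2*17 + 9
17 = 1*9 + 8
9 = 1*8 + 1
8 = 8*1 + 0
gcd(60, 103) = 1, so the inverse exists.
Back-substitute for 1:
1 = 1*9 − 1*8
  = −1*17 + 2*9
  = 2*43 − 5*17
  = −5*60 + 7*43
  = 7*103 − 12*60
So 60⁻¹ ≡ −12 ≡ 91 (mod 103).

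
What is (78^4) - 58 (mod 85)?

(78)^4 ≡ 21 (mod 85)
21 - 58 = -37 ≡ 48 (mod 85)

48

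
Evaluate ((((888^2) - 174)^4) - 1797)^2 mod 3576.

2241

(888)^2 ≡ 1824 (mod 3576)
1824 - 174 = 1650
(1650)^4 ≡ 3168 (mod 3576)
3168 - 1797 = 1371
(1371)^2 ≡ 2241 (mod 3576)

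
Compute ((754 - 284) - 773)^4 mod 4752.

3969

754 - 284 = 470
470 - 773 = -303 ≡ 4449 (mod 4752)
(4449)^4 ≡ 3969 (mod 4752)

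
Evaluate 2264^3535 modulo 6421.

3117

Using repeated squaring:
2264^1 ≡ 2264 (mod 6421)
2264^2 ≡ 2264^2 = 5125696 ≡ 1738 (mod 6421)
2264^4 ≡ 1738^2 = 3020644 ≡ 2774 (mod 6421)
2264^8 ≡ 2774^2 = 7695076 ≡ 2718 (mod 6421)
2264^16 ≡ 2718^2 = 7387524 ≡ 3374 (mod 6421)
2264^32 ≡ 3374^2 = 11383876 ≡ 5864 (mod 6421)
2264^64 ≡ 5864^2 = 34386496 ≡ 2041 (mod 6421)
2264^128 ≡ 2041^2 = 4165681 ≡ 4873 (mod 6421)
2264^256 ≡ 4873^2 = 23746129 ≡ 1271 (mod 6421)
2264^512 ≡ 1271^2 = 1615441 ≡ 3770 (mod 6421)
2264^1024 ≡ 3770^2 = 14212900 ≡ 3227 (mod 6421)
2264^2048 ≡ 3227^2 = 10413529 ≡ 5088 (mod 6421)
2264^3535 = 2264^2048 * 2264^1024 * 2264^256 * 2264^128 * 2264^64 * 2264^8 * 2264^4 * 2264^2 * 2264^1 ≡ 5088 * 3227 * 1271 * 4873 * 2041 * 2718 * 2774 * 1738 * 2264 (mod 6421).
Accumulate the product:
5088 * 3227 = 16418976 ≡ 479
479 * 1271 = 608809 ≡ 5235
5235 * 4873 = 25510155 ≡ 5943
5943 * 2041 = 12129663 ≡ 394
394 * 2718 = 1070892 ≡ 5006
5006 * 2774 = 13886644 ≡ 4442
4442 * 1738 = 7720196 ≡ 2154
2154 * 2264 = 4876656 ≡ 3117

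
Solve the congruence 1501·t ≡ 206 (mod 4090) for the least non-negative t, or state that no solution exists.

1586

gcd(1501, 4090) = 1, so a unique solution mod 4090 exists.
1501⁻¹ ≡ 921 (mod 4090).
t ≡ 921·206 ≡ 1586 (mod 4090).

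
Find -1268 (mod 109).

40

-1268 = -12*109 + 40, so -1268 ≡ 40 (mod 109).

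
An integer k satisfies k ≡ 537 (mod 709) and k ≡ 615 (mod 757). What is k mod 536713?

66474

709⁻¹ mod 757: 709×205 ≡ 1 (mod 757), so 709⁻¹ ≡ 205.
k = 537 + 709×((615 − 537)×205 mod 757) = 537 + 709×93 = 66474.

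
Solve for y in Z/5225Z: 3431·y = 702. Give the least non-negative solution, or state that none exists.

gcd(3431, 5225) = 1, so a unique solution mod 5225 exists.
3431⁻¹ ≡ 2496 (mod 5225).
y ≡ 2496·702 ≡ 1817 (mod 5225).

1817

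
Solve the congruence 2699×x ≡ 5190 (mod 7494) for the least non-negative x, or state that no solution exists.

1890

gcd(2699, 7494) = 1, so a unique solution mod 7494 exists.
2699⁻¹ ≡ 2585 (mod 7494).
x ≡ 2585×5190 ≡ 1890 (mod 7494).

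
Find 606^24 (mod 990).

936

24 in binary is 11000, i.e. 24 = 16 + 8.
606^1 ≡ 606 (mod 990)
606^2 ≡ 606^2 = 367236 ≡ 936 (mod 990)
606^4 ≡ 936^2 = 876096 ≡ 936 (mod 990)
606^8 ≡ 936^2 = 876096 ≡ 936 (mod 990)
606^16 ≡ 936^2 = 876096 ≡ 936 (mod 990)
606^24 = 606^16 × 606^8 ≡ 936 × 936 (mod 990).
936 × 936 = 876096 ≡ 936 (mod 990).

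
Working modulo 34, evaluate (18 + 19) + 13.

16

18 + 19 = 37 ≡ 3 (mod 34)
3 + 13 = 16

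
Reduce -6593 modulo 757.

-6593 = -9·757 + 220, so -6593 ≡ 220 (mod 757).

220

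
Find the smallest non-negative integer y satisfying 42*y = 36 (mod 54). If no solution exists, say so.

6

gcd(42, 54) = 6, and 6 | 36, so solutions exist.
Divide through by 6: 7*y ≡ 6 (mod 9).
7⁻¹ ≡ 4 (mod 9).
y ≡ 4*6 ≡ 6 (mod 9).
The smallest non-negative solution is y = 6.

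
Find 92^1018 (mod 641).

Compute successive squares:
1018 in binary is 1111111010, i.e. 1018 = 512 + 256 + 128 + 64 + 32 + 16 + 8 + 2.
92^1 ≡ 92 (mod 641)
92^2 ≡ 92^2 = 8464 ≡ 131 (mod 641)
92^4 ≡ 131^2 = 17161 ≡ 495 (mod 641)
92^8 ≡ 495^2 = 245025 ≡ 163 (mod 641)
92^16 ≡ 163^2 = 26569 ≡ 288 (mod 641)
92^32 ≡ 288^2 = 82944 ≡ 255 (mod 641)
92^64 ≡ 255^2 = 65025 ≡ 284 (mod 641)
92^128 ≡ 284^2 = 80656 ≡ 531 (mod 641)
92^256 ≡ 531^2 = 281961 ≡ 562 (mod 641)
92^512 ≡ 562^2 = 315844 ≡ 472 (mod 641)
92^1018 = 92^512 × 92^256 × 92^128 × 92^64 × 92^32 × 92^16 × 92^8 × 92^2 ≡ 472 × 562 × 531 × 284 × 255 × 288 × 163 × 131 (mod 641).
Accumulate the product:
472 × 562 = 265264 ≡ 531
531 × 531 = 281961 ≡ 562
562 × 284 = 159608 ≡ 640
640 × 255 = 163200 ≡ 386
386 × 288 = 111168 ≡ 275
275 × 163 = 44825 ≡ 596
596 × 131 = 78076 ≡ 515

515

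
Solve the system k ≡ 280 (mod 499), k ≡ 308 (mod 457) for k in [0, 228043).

76627

499⁻¹ mod 457: 499*185 ≡ 1 (mod 457), so 499⁻¹ ≡ 185.
k = 280 + 499*((308 − 280)*185 mod 457) = 280 + 499*153 = 76627.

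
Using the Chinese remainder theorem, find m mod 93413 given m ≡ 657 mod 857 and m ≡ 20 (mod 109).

49506

857⁻¹ mod 109: 857*29 ≡ 1 (mod 109), so 857⁻¹ ≡ 29.
m = 657 + 857*((20 − 657)*29 mod 109) = 657 + 857*57 = 49506.
Check: 49506 mod 857 = 657, 49506 mod 109 = 20. ✓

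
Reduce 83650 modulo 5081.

2354

83650 = 16*5081 + 2354, so 83650 ≡ 2354 (mod 5081).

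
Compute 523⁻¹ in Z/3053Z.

467

3053 = 5*523 + 438
523 = 1*438 + 85
438 = 5*85 + 13
85 = 6*13 + 7
13 = 1*7 + 6
7 = 1*6 + 1
6 = 6*1 + 0
gcd(523, 3053) = 1, so the inverse exists.
Back-substitute for 1:
1 = 1*7 − 1*6
  = −1*13 + 2*7
  = 2*85 − 13*13
  = −13*438 + 67*85
  = 67*523 − 80*438
  = −80*3053 + 467*523
So 523⁻¹ ≡ 467 (mod 3053).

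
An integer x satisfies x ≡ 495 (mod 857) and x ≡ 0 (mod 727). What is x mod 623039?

857⁻¹ mod 727: 857·151 ≡ 1 (mod 727), so 857⁻¹ ≡ 151.
x = 495 + 857·((0 − 495)·151 mod 727) = 495 + 857·136 = 117047.
Check: 117047 mod 857 = 495, 117047 mod 727 = 0. ✓

117047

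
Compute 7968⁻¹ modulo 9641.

9301

9641 = 1·7968 + 1673
7968 = 4·1673 + 1276
1673 = 1·1276 + 397
1276 = 3·397 + 85
397 = 4·85 + 57
85 = 1·57 + 28
57 = 2·28 + 1
28 = 28·1 + 0
gcd(7968, 9641) = 1, so the inverse exists.
Back-substitute for 1:
1 = 1·57 − 2·28
  = −2·85 + 3·57
  = 3·397 − 14·85
  = −14·1276 + 45·397
  = 45·1673 − 59·1276
  = −59·7968 + 281·1673
  = 281·9641 − 340·7968
So 7968⁻¹ ≡ −340 ≡ 9301 (mod 9641).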